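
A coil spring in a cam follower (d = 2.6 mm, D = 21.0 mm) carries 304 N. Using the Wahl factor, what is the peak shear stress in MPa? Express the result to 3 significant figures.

1090 MPa

Spring index C = D/d = 21.0/2.6 = 8.0769
K_W = (4C−1)/(4C−4) + 0.615/C = 31.308/28.308 + 0.0761 = 1.1821
τ₀ = 8FD/(πd³) = 8·304·21.0/(π·2.6³) = 51072/55.217 = 924.94 MPa
τ_max = K·τ₀ = 1.1821 × 924.94 = 1093.4 MPa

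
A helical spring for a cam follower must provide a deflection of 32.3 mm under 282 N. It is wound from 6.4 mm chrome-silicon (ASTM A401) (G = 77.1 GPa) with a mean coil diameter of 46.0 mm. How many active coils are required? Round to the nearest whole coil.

19

Required rate k = F/δ = 282/32.3 = 8.7307 N/mm
N_a = Gd⁴/(8D³k) = (77.1×10³ × 6.4⁴)/(8 × 46.0³ × 8.7307)
    = 1.29352e+08 / 6.79845e+06 = 19.03 → 19 coils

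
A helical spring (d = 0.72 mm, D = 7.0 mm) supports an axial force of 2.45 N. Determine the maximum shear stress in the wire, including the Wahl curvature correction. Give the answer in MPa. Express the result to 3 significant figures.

134 MPa

Spring index C = D/d = 7.0/0.72 = 9.7222
K_W = (4C−1)/(4C−4) + 0.615/C = 37.889/34.889 + 0.0633 = 1.1492
τ₀ = 8FD/(πd³) = 8·2.45·7.0/(π·0.72³) = 137.2/1.1726 = 117.01 MPa
τ_max = K·τ₀ = 1.1492 × 117.01 = 134.47 MPa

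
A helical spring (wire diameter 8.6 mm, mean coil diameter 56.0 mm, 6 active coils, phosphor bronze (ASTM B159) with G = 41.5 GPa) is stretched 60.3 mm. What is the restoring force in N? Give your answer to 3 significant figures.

1620 N

k = Gd⁴/(8D³N_a) = (41.5×10³)(8.6⁴)/(8·56.0³·6) = 26.93 N/mm
F = k·δ = 26.93 × 60.3 = 1623.9 N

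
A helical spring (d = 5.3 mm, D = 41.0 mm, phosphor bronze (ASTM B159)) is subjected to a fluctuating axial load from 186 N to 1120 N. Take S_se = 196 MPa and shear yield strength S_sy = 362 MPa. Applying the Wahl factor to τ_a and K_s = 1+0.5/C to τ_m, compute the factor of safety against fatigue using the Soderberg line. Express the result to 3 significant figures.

0.300

C = D/d = 41.0/5.3 = 7.7358; K_W = (4C−1)/(4C−4)+0.615/C = 1.1908; K_s = 1+0.5/C = 1.0646
F_a = (F_max−F_min)/2 = 467 N; F_m = (F_max+F_min)/2 = 653 N
τ_a = K_W·8F_aD/(πd³) = 1.1908 × 327.5 = 390 MPa
τ_m = K_s·8F_mD/(πd³) = 1.0646 × 457.94 = 487.54 MPa
Soderberg: 1/n_f = τ_a/S_se + τ_m/S_sy = 390/196 + 487.54/362 = 1.98981 + 1.34679 = 3.3366
n_f = 1/3.3366 = 0.2997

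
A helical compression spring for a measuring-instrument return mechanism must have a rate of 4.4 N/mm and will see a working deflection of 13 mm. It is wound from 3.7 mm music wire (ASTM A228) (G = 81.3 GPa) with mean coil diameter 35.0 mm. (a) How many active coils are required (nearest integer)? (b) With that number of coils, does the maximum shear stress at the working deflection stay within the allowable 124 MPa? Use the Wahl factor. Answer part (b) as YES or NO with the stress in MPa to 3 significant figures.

(a) 10 coils; (b) YES, τ_max = 117 MPa

N_a = Gd⁴/(8D³k) = (81.3×10³)(3.7⁴)/(8·35.0³·4.4) = 10.1 → N_a = 10
Actual rate k = Gd⁴/(8D³·10) = 4.4423 N/mm
Working load F = kδ = 4.4423·13 = 57.749 N
C = 35.0/3.7 = 9.4595; K_W = (4C−1)/(4C−4)+0.615/C = 1.1537
τ_max = K_W·8FD/(πd³) = 1.1537·101.61 = 117.23 MPa
τ_max ≤ 124 MPa → acceptable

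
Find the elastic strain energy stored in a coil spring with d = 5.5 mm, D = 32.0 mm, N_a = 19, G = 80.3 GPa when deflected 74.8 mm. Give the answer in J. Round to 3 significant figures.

k = Gd⁴/(8D³N_a) = (80.3×10³)(5.5⁴)/(8·32.0³·19) = 14.753 N/mm
U = ½kδ² = 0.5 × 14.753 × 74.8² = 41271 N·mm = 41.271 J

41.3 J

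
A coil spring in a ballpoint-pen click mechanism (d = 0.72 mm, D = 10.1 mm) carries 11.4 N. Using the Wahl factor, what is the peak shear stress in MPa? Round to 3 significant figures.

865 MPa

Spring index C = D/d = 10.1/0.72 = 14.0278
K_W = (4C−1)/(4C−4) + 0.615/C = 55.111/52.111 + 0.0438 = 1.1014
τ₀ = 8FD/(πd³) = 8·11.4·10.1/(π·0.72³) = 921.12/1.1726 = 785.54 MPa
τ_max = K·τ₀ = 1.1014 × 785.54 = 865.2 MPa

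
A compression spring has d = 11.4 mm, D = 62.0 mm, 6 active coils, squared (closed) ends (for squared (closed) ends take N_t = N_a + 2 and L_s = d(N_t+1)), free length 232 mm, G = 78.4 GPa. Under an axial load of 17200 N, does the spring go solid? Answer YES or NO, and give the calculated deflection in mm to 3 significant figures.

YES, δ = 149 mm

k = Gd⁴/(8D³N_a) = (78.4×10³)(11.4⁴)/(8·62.0³·6) = 115.75 N/mm
N_t = 8; L_s = 11.4·9 = 102.6 mm; δ_solid = L₀ − L_s = 232 − 102.6 = 129.4 mm
δ = F/k = 17200/115.75 = 148.6 mm
δ ≥ δ_solid → spring goes solid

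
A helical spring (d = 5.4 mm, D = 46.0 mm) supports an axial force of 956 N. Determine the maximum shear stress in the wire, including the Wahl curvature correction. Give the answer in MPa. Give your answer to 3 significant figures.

833 MPa

Spring index C = D/d = 46.0/5.4 = 8.5185
K_W = (4C−1)/(4C−4) + 0.615/C = 33.074/30.074 + 0.0722 = 1.1719
τ₀ = 8FD/(πd³) = 8·956·46.0/(π·5.4³) = 351808/494.69 = 711.17 MPa
τ_max = K·τ₀ = 1.1719 × 711.17 = 833.46 MPa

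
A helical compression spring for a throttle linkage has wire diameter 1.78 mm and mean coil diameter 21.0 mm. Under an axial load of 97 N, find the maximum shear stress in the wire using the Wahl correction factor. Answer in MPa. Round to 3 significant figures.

1030 MPa

Spring index C = D/d = 21.0/1.78 = 11.7978
K_W = (4C−1)/(4C−4) + 0.615/C = 46.191/43.191 + 0.0521 = 1.1216
τ₀ = 8FD/(πd³) = 8·97·21.0/(π·1.78³) = 16296/17.718 = 919.75 MPa
τ_max = K·τ₀ = 1.1216 × 919.75 = 1031.6 MPa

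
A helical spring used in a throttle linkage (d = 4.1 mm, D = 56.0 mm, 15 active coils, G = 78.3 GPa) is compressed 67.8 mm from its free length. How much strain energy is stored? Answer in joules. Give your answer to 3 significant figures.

2.41 J

k = Gd⁴/(8D³N_a) = (78.3×10³)(4.1⁴)/(8·56.0³·15) = 1.0499 N/mm
U = ½kδ² = 0.5 × 1.0499 × 67.8² = 2413.1 N·mm = 2.4131 J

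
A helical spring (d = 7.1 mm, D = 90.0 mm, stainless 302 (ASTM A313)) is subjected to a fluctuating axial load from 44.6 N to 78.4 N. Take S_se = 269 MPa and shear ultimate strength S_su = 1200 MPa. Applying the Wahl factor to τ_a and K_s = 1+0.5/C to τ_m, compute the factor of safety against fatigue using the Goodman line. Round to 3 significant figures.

C = D/d = 90.0/7.1 = 12.6761; K_W = (4C−1)/(4C−4)+0.615/C = 1.1128; K_s = 1+0.5/C = 1.0394
F_a = (F_max−F_min)/2 = 16.9 N; F_m = (F_max+F_min)/2 = 61.5 N
τ_a = K_W·8F_aD/(πd³) = 1.1128 × 10.822 = 12.042 MPa
τ_m = K_s·8F_mD/(πd³) = 1.0394 × 39.381 = 40.934 MPa
Goodman: 1/n_f = τ_a/S_se + τ_m/S_su = 12.042/269 + 40.934/1200 = 0.04477 + 0.03411 = 0.078877
n_f = 1/0.078877 = 12.68

12.7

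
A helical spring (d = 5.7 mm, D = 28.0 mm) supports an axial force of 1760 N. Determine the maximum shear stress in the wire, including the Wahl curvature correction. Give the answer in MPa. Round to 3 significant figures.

Spring index C = D/d = 28.0/5.7 = 4.9123
K_W = (4C−1)/(4C−4) + 0.615/C = 18.649/15.649 + 0.1252 = 1.3169
τ₀ = 8FD/(πd³) = 8·1760·28.0/(π·5.7³) = 394240/581.8 = 677.62 MPa
τ_max = K·τ₀ = 1.3169 × 677.62 = 892.36 MPa

892 MPa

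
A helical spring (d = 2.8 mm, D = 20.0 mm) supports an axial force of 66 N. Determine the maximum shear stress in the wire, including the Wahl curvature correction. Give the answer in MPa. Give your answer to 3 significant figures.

185 MPa

Spring index C = D/d = 20.0/2.8 = 7.1429
K_W = (4C−1)/(4C−4) + 0.615/C = 27.571/24.571 + 0.0861 = 1.2082
τ₀ = 8FD/(πd³) = 8·66·20.0/(π·2.8³) = 10560/68.964 = 153.12 MPa
τ_max = K·τ₀ = 1.2082 × 153.12 = 185 MPa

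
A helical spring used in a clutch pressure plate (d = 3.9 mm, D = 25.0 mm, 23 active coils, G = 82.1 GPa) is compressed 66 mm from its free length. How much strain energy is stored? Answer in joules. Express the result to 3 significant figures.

k = Gd⁴/(8D³N_a) = (82.1×10³)(3.9⁴)/(8·25.0³·23) = 6.6064 N/mm
U = ½kδ² = 0.5 × 6.6064 × 66² = 14389 N·mm = 14.389 J

14.4 J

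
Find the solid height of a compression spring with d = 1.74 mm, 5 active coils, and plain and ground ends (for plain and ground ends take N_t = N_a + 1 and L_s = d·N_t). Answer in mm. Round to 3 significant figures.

10.4 mm

plain and ground ends: N_t = N_a + 1 = 5 + 1 = 6
L_s = d·N_t = 1.74 × 6 = 10.44 mm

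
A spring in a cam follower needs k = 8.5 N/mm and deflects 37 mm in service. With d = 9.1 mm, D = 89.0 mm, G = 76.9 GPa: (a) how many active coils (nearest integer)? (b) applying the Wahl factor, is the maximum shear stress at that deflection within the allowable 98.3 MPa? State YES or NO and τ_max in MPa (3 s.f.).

N_a = Gd⁴/(8D³k) = (76.9×10³)(9.1⁴)/(8·89.0³·8.5) = 11 → N_a = 11
Actual rate k = Gd⁴/(8D³·11) = 8.5004 N/mm
Working load F = kδ = 8.5004·37 = 314.51 N
C = 89.0/9.1 = 9.7802; K_W = (4C−1)/(4C−4)+0.615/C = 1.1483
τ_max = K_W·8FD/(πd³) = 1.1483·94.59 = 108.62 MPa
τ_max > 98.3 MPa → exceeds allowable

(a) 11 coils; (b) NO, τ_max = 109 MPa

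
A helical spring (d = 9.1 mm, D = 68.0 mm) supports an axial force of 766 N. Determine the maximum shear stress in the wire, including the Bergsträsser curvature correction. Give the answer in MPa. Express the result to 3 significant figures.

209 MPa

Spring index C = D/d = 68.0/9.1 = 7.4725
K_B = (4C+2)/(4C−3) = 31.890/26.890 = 1.1859
τ₀ = 8FD/(πd³) = 8·766·68.0/(π·9.1³) = 416704/2367.4 = 176.02 MPa
τ_max = K·τ₀ = 1.1859 × 176.02 = 208.75 MPa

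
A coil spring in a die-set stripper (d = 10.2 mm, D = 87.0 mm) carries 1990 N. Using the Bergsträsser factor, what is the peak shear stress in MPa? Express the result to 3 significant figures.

Spring index C = D/d = 87.0/10.2 = 8.5294
K_B = (4C+2)/(4C−3) = 36.118/31.118 = 1.1607
τ₀ = 8FD/(πd³) = 8·1990·87.0/(π·10.2³) = 1.38504e+06/3333.9 = 415.44 MPa
τ_max = K·τ₀ = 1.1607 × 415.44 = 482.2 MPa

482 MPa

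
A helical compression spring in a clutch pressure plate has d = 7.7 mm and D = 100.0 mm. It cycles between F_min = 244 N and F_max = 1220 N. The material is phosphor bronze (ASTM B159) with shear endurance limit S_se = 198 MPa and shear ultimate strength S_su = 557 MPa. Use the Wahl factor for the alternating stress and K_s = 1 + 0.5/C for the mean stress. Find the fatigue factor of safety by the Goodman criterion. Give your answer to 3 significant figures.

C = D/d = 100.0/7.7 = 12.9870; K_W = (4C−1)/(4C−4)+0.615/C = 1.1099; K_s = 1+0.5/C = 1.0385
F_a = (F_max−F_min)/2 = 488 N; F_m = (F_max+F_min)/2 = 732 N
τ_a = K_W·8F_aD/(πd³) = 1.1099 × 272.2 = 302.12 MPa
τ_m = K_s·8F_mD/(πd³) = 1.0385 × 408.3 = 424.02 MPa
Goodman: 1/n_f = τ_a/S_se + τ_m/S_su = 302.12/198 + 424.02/557 = 1.52586 + 0.76126 = 2.2871
n_f = 1/2.2871 = 0.4372

0.437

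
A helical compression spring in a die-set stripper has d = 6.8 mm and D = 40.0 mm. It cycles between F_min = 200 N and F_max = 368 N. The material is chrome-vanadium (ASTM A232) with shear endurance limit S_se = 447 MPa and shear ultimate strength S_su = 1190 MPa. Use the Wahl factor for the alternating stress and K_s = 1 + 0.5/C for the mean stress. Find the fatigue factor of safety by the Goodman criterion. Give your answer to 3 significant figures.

C = D/d = 40.0/6.8 = 5.8824; K_W = (4C−1)/(4C−4)+0.615/C = 1.2582; K_s = 1+0.5/C = 1.0850
F_a = (F_max−F_min)/2 = 84 N; F_m = (F_max+F_min)/2 = 284 N
τ_a = K_W·8F_aD/(πd³) = 1.2582 × 27.212 = 34.237 MPa
τ_m = K_s·8F_mD/(πd³) = 1.0850 × 92.001 = 99.821 MPa
Goodman: 1/n_f = τ_a/S_se + τ_m/S_su = 34.237/447 + 99.821/1190 = 0.07659 + 0.08388 = 0.16047
n_f = 1/0.16047 = 6.232

6.23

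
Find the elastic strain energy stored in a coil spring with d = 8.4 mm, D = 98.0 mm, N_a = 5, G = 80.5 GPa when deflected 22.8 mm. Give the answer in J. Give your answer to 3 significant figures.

2.77 J

k = Gd⁴/(8D³N_a) = (80.5×10³)(8.4⁴)/(8·98.0³·5) = 10.646 N/mm
U = ½kδ² = 0.5 × 10.646 × 22.8² = 2767 N·mm = 2.767 J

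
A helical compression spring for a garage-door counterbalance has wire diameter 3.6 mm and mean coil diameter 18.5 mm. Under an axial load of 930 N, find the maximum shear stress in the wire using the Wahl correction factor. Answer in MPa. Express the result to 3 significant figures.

Spring index C = D/d = 18.5/3.6 = 5.1389
K_W = (4C−1)/(4C−4) + 0.615/C = 19.556/16.556 + 0.1197 = 1.3009
τ₀ = 8FD/(πd³) = 8·930·18.5/(π·3.6³) = 137640/146.57 = 939.05 MPa
τ_max = K·τ₀ = 1.3009 × 939.05 = 1221.6 MPa

1220 MPa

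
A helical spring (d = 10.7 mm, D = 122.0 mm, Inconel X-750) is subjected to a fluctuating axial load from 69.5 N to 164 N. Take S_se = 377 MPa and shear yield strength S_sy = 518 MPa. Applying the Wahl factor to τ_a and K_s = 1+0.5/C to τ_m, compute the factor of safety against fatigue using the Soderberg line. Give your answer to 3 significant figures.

10.5

C = D/d = 122.0/10.7 = 11.4019; K_W = (4C−1)/(4C−4)+0.615/C = 1.1260; K_s = 1+0.5/C = 1.0439
F_a = (F_max−F_min)/2 = 47.25 N; F_m = (F_max+F_min)/2 = 116.75 N
τ_a = K_W·8F_aD/(πd³) = 1.1260 × 11.983 = 13.493 MPa
τ_m = K_s·8F_mD/(πd³) = 1.0439 × 29.608 = 30.906 MPa
Soderberg: 1/n_f = τ_a/S_se + τ_m/S_sy = 13.493/377 + 30.906/518 = 0.03579 + 0.05966 = 0.095454
n_f = 1/0.095454 = 10.48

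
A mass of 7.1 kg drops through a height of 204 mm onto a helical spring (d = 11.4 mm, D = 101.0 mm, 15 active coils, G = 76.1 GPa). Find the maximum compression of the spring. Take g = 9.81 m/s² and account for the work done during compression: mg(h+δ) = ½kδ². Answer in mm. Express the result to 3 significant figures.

59.4 mm

k = Gd⁴/(8D³N_a) = (76.1×10³)(11.4⁴)/(8·101.0³·15) = 10.396 N/mm
W = mg = 7.1 × 9.81 = 69.651 N
½kδ² − Wδ − Wh = 0 → δ = (W + √(W² + 2kWh))/k
δ = (69.651 + √(4851.3 + 295424))/10.396 = (69.651 + 547.97)/10.396 = 59.411 mm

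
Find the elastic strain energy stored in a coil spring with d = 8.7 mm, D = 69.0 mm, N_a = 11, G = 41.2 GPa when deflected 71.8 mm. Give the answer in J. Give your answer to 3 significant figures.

21.0 J

k = Gd⁴/(8D³N_a) = (41.2×10³)(8.7⁴)/(8·69.0³·11) = 8.1648 N/mm
U = ½kδ² = 0.5 × 8.1648 × 71.8² = 21046 N·mm = 21.046 J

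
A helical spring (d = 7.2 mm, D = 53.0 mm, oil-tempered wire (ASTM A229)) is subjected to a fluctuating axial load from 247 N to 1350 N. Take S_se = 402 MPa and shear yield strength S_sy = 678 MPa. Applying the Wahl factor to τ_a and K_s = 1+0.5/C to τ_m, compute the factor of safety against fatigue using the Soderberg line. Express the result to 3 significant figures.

C = D/d = 53.0/7.2 = 7.3611; K_W = (4C−1)/(4C−4)+0.615/C = 1.2015; K_s = 1+0.5/C = 1.0679
F_a = (F_max−F_min)/2 = 551.5 N; F_m = (F_max+F_min)/2 = 798.5 N
τ_a = K_W·8F_aD/(πd³) = 1.2015 × 199.42 = 239.59 MPa
τ_m = K_s·8F_mD/(πd³) = 1.0679 × 288.73 = 308.34 MPa
Soderberg: 1/n_f = τ_a/S_se + τ_m/S_sy = 239.59/402 + 308.34/678 = 0.59600 + 0.45478 = 1.0508
n_f = 1/1.0508 = 0.9517

0.952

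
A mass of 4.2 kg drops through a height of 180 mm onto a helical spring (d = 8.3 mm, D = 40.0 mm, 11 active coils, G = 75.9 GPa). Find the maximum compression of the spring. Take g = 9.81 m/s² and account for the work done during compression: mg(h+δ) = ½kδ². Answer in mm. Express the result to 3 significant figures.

k = Gd⁴/(8D³N_a) = (75.9×10³)(8.3⁴)/(8·40.0³·11) = 63.958 N/mm
W = mg = 4.2 × 9.81 = 41.202 N
½kδ² − Wδ − Wh = 0 → δ = (W + √(W² + 2kWh))/k
δ = (41.202 + √(1697.6 + 948664))/63.958 = (41.202 + 974.86)/63.958 = 15.887 mm

15.9 mm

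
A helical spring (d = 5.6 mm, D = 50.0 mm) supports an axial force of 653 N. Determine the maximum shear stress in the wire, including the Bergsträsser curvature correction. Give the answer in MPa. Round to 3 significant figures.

546 MPa

Spring index C = D/d = 50.0/5.6 = 8.9286
K_B = (4C+2)/(4C−3) = 37.714/32.714 = 1.1528
τ₀ = 8FD/(πd³) = 8·653·50.0/(π·5.6³) = 261200/551.71 = 473.43 MPa
τ_max = K·τ₀ = 1.1528 × 473.43 = 545.79 MPa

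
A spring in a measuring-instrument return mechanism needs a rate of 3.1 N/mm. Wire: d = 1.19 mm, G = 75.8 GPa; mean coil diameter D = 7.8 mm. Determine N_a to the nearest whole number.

N_a = Gd⁴/(8D³k) = (75.8×10³ × 1.19⁴)/(8 × 7.8³ × 3.1)
    = 152005 / 11768.9 = 12.92 → 13 coils

13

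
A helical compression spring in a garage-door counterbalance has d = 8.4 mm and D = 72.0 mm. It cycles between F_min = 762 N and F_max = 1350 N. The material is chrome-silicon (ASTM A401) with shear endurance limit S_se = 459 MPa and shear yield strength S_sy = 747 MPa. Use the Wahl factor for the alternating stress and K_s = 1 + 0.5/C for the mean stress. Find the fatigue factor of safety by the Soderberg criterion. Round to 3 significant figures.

1.44

C = D/d = 72.0/8.4 = 8.5714; K_W = (4C−1)/(4C−4)+0.615/C = 1.1708; K_s = 1+0.5/C = 1.0583
F_a = (F_max−F_min)/2 = 294 N; F_m = (F_max+F_min)/2 = 1056 N
τ_a = K_W·8F_aD/(πd³) = 1.1708 × 90.946 = 106.48 MPa
τ_m = K_s·8F_mD/(πd³) = 1.0583 × 326.66 = 345.72 MPa
Soderberg: 1/n_f = τ_a/S_se + τ_m/S_sy = 106.48/459 + 345.72/747 = 0.23198 + 0.46281 = 0.69479
n_f = 1/0.69479 = 1.439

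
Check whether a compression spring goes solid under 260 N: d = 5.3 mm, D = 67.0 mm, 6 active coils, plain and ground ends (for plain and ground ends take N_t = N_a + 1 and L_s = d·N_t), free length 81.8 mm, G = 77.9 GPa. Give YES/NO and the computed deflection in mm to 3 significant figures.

YES, δ = 61.1 mm

k = Gd⁴/(8D³N_a) = (77.9×10³)(5.3⁴)/(8·67.0³·6) = 4.2577 N/mm
N_t = 7; L_s = 5.3·7 = 37.1 mm; δ_solid = L₀ − L_s = 81.8 − 37.1 = 44.7 mm
δ = F/k = 260/4.2577 = 61.066 mm
δ ≥ δ_solid → spring goes solid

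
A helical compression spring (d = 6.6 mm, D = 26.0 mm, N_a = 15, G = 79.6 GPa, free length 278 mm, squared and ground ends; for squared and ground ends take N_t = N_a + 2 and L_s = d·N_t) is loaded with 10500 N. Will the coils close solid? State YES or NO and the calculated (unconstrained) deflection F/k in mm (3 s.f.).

k = Gd⁴/(8D³N_a) = (79.6×10³)(6.6⁴)/(8·26.0³·15) = 71.612 N/mm
N_t = 17; L_s = 6.6·17 = 112.2 mm; δ_solid = L₀ − L_s = 278 − 112.2 = 165.8 mm
δ = F/k = 10500/71.612 = 146.62 mm
δ < δ_solid → spring does not go solid

NO, δ = 147 mm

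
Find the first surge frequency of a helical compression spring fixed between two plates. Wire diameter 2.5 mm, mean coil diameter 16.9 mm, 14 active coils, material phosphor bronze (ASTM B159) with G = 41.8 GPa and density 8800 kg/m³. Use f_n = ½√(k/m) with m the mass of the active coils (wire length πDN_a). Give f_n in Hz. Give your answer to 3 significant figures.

k = Gd⁴/(8D³N_a) = (41.8×10³)(2.5⁴)/(8·16.9³·14) = 3.0204 N/mm = 3020.4 N/m
Wire length L = πDN_a = π·16.9·14 = 743.3 mm
m = ρ·(πd²/4)·L = 8800 × 4.9087×10⁻⁶ m² × 0.7433 m = 0.032108 kg
f_n = ½√(k/m) = 0.5·√(3020.4/0.032108) = 0.5·√(94068) = 153.35 Hz

153 Hz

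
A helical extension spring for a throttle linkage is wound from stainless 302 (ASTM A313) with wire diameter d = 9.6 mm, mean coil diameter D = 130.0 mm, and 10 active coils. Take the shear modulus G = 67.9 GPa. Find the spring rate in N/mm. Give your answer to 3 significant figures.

3.28 N/mm

k = Gd⁴/(8D³N_a) = (67.9×10³ × 9.6⁴) / (8 × 130.0³ × 10)
  = 5.76706e+08 / 1.7576e+08 = 3.2812 N/mm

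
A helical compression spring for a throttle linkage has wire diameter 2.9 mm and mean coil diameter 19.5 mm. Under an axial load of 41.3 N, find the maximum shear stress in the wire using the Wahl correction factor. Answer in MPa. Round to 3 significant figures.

103 MPa

Spring index C = D/d = 19.5/2.9 = 6.7241
K_W = (4C−1)/(4C−4) + 0.615/C = 25.897/22.897 + 0.0915 = 1.2225
τ₀ = 8FD/(πd³) = 8·41.3·19.5/(π·2.9³) = 6442.8/76.62 = 84.087 MPa
τ_max = K·τ₀ = 1.2225 × 84.087 = 102.8 MPa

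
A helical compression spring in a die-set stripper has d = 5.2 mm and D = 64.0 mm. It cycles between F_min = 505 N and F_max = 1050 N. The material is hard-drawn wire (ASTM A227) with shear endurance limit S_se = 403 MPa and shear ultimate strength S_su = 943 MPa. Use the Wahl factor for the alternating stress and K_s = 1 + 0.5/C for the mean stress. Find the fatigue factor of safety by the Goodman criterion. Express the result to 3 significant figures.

0.535

C = D/d = 64.0/5.2 = 12.3077; K_W = (4C−1)/(4C−4)+0.615/C = 1.1163; K_s = 1+0.5/C = 1.0406
F_a = (F_max−F_min)/2 = 272.5 N; F_m = (F_max+F_min)/2 = 777.5 N
τ_a = K_W·8F_aD/(πd³) = 1.1163 × 315.85 = 352.58 MPa
τ_m = K_s·8F_mD/(πd³) = 1.0406 × 901.18 = 937.79 MPa
Goodman: 1/n_f = τ_a/S_se + τ_m/S_su = 352.58/403 + 937.79/943 = 0.87488 + 0.99447 = 1.8694
n_f = 1/1.8694 = 0.5349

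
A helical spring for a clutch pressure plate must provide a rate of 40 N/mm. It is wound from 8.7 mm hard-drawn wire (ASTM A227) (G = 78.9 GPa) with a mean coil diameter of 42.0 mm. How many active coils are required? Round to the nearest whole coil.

N_a = Gd⁴/(8D³k) = (78.9×10³ × 8.7⁴)/(8 × 42.0³ × 40)
    = 4.52016e+08 / 2.37082e+07 = 19.07 → 19 coils

19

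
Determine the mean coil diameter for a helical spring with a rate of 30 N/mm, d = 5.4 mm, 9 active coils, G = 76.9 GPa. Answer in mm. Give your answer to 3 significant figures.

D = (Gd⁴/(8N_a·k))^(1/3) = (76.9×10³·5.4⁴/(8·9·30))^(1/3)
  = (30272.5)^(1/3) = 31.1661 mm

31.2 mm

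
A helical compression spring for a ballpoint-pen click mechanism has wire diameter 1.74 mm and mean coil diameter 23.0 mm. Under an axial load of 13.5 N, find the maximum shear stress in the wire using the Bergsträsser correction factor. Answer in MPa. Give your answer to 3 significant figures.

Spring index C = D/d = 23.0/1.74 = 13.2184
K_B = (4C+2)/(4C−3) = 54.874/49.874 = 1.1003
τ₀ = 8FD/(πd³) = 8·13.5·23.0/(π·1.74³) = 2484/16.55 = 150.09 MPa
τ_max = K·τ₀ = 1.1003 × 150.09 = 165.14 MPa

165 MPa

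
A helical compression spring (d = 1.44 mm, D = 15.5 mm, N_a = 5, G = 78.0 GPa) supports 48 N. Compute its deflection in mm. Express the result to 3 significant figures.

21.3 mm

k = Gd⁴/(8D³N_a) = (78.0×10³)(1.44⁴)/(8·15.5³·5) = 2.2516 N/mm
δ = F/k = 48 / 2.2516 = 21.318 mm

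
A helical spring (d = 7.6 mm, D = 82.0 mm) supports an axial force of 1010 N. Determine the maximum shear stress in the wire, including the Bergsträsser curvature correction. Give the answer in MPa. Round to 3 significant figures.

540 MPa

Spring index C = D/d = 82.0/7.6 = 10.7895
K_B = (4C+2)/(4C−3) = 45.158/40.158 = 1.1245
τ₀ = 8FD/(πd³) = 8·1010·82.0/(π·7.6³) = 662560/1379.1 = 480.43 MPa
τ_max = K·τ₀ = 1.1245 × 480.43 = 540.25 MPa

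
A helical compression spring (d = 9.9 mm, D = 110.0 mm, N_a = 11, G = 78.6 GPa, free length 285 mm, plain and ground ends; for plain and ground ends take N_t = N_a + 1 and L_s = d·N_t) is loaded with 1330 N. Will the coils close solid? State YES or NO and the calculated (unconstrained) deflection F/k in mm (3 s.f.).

YES, δ = 206 mm

k = Gd⁴/(8D³N_a) = (78.6×10³)(9.9⁴)/(8·110.0³·11) = 6.4462 N/mm
N_t = 12; L_s = 9.9·12 = 118.8 mm; δ_solid = L₀ − L_s = 285 − 118.8 = 166.2 mm
δ = F/k = 1330/6.4462 = 206.32 mm
δ ≥ δ_solid → spring goes solid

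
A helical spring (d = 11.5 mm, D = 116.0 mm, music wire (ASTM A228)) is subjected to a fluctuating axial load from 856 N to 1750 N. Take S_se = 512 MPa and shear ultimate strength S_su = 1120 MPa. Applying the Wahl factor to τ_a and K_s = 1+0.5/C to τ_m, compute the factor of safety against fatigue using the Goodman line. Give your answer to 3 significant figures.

C = D/d = 116.0/11.5 = 10.0870; K_W = (4C−1)/(4C−4)+0.615/C = 1.1435; K_s = 1+0.5/C = 1.0496
F_a = (F_max−F_min)/2 = 447 N; F_m = (F_max+F_min)/2 = 1303 N
τ_a = K_W·8F_aD/(πd³) = 1.1435 × 86.818 = 99.277 MPa
τ_m = K_s·8F_mD/(πd³) = 1.0496 × 253.07 = 265.62 MPa
Goodman: 1/n_f = τ_a/S_se + τ_m/S_su = 99.277/512 + 265.62/1120 = 0.19390 + 0.23716 = 0.43106
n_f = 1/0.43106 = 2.32

2.32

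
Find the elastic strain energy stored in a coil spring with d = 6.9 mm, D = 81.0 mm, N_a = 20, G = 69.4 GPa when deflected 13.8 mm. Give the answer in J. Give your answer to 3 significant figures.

0.176 J

k = Gd⁴/(8D³N_a) = (69.4×10³)(6.9⁴)/(8·81.0³·20) = 1.85 N/mm
U = ½kδ² = 0.5 × 1.85 × 13.8² = 176.16 N·mm = 0.17616 J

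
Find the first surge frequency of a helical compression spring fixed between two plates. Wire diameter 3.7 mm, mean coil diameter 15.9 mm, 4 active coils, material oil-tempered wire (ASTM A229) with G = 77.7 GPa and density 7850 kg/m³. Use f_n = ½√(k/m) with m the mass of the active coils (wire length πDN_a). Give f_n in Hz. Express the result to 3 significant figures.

1300 Hz

k = Gd⁴/(8D³N_a) = (77.7×10³)(3.7⁴)/(8·15.9³·4) = 113.21 N/mm = 1.1321e+05 N/m
Wire length L = πDN_a = π·15.9·4 = 199.81 mm
m = ρ·(πd²/4)·L = 7850 × 10.752×10⁻⁶ m² × 0.19981 m = 0.016864 kg
f_n = ½√(k/m) = 0.5·√(1.1321e+05/0.016864) = 0.5·√(6.713e+06) = 1295.5 Hz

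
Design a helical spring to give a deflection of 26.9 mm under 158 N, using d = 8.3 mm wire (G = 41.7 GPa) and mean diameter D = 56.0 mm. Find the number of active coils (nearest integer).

24

Required rate k = F/δ = 158/26.9 = 5.8736 N/mm
N_a = Gd⁴/(8D³k) = (41.7×10³ × 8.3⁴)/(8 × 56.0³ × 5.8736)
    = 1.97901e+08 / 8.25199e+06 = 23.98 → 24 coils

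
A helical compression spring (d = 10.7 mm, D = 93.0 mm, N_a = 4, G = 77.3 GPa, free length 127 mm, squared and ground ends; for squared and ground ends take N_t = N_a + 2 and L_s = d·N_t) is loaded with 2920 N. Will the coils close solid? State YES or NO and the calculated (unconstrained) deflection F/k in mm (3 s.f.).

k = Gd⁴/(8D³N_a) = (77.3×10³)(10.7⁴)/(8·93.0³·4) = 39.366 N/mm
N_t = 6; L_s = 10.7·6 = 64.2 mm; δ_solid = L₀ − L_s = 127 − 64.2 = 62.8 mm
δ = F/k = 2920/39.366 = 74.177 mm
δ ≥ δ_solid → spring goes solid

YES, δ = 74.2 mm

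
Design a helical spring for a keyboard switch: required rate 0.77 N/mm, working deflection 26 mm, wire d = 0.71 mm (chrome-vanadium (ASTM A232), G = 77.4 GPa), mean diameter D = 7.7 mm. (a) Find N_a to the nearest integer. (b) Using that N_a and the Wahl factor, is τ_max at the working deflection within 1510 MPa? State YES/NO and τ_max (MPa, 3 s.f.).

N_a = Gd⁴/(8D³k) = (77.4×10³)(0.71⁴)/(8·7.7³·0.77) = 6.994 → N_a = 7
Actual rate k = Gd⁴/(8D³·7) = 0.76933 N/mm
Working load F = kδ = 0.76933·26 = 20.003 N
C = 7.7/0.71 = 10.8451; K_W = (4C−1)/(4C−4)+0.615/C = 1.1329
τ_max = K_W·8FD/(πd³) = 1.1329·1095.8 = 1241.5 MPa
τ_max ≤ 1510 MPa → acceptable

(a) 7 coils; (b) YES, τ_max = 1240 MPa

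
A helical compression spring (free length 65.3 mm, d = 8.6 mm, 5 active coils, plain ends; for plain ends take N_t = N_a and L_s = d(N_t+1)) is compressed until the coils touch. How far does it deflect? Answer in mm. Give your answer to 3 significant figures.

N_t = 5; L_s = 8.6·6 = 51.6 mm
δ_solid = L₀ − L_s = 65.3 − 51.6 = 13.7 mm

13.7 mm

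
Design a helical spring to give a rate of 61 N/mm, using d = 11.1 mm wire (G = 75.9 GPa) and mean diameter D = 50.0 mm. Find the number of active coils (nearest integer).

N_a = Gd⁴/(8D³k) = (75.9×10³ × 11.1⁴)/(8 × 50.0³ × 61)
    = 1.15222e+09 / 6.1e+07 = 18.89 → 19 coils

19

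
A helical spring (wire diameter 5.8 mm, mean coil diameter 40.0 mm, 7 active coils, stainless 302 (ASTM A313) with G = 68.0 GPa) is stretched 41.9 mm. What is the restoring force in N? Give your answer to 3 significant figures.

k = Gd⁴/(8D³N_a) = (68.0×10³)(5.8⁴)/(8·40.0³·7) = 21.471 N/mm
F = k·δ = 21.471 × 41.9 = 899.64 N

900 N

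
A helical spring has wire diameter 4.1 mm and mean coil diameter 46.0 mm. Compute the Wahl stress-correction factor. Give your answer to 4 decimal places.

C = D/d = 46.0/4.1 = 11.2195
K_W = (4C−1)/(4C−4) + 0.615/C = 43.878/40.878 + 0.0548 = 1.1282

1.1282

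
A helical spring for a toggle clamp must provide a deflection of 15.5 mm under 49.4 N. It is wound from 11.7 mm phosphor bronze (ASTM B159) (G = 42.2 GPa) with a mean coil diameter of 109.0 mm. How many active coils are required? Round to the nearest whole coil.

Required rate k = F/δ = 49.4/15.5 = 3.1871 N/mm
N_a = Gd⁴/(8D³k) = (42.2×10³ × 11.7⁴)/(8 × 109.0³ × 3.1871)
    = 7.9078e+08 / 3.30191e+07 = 23.95 → 24 coils

24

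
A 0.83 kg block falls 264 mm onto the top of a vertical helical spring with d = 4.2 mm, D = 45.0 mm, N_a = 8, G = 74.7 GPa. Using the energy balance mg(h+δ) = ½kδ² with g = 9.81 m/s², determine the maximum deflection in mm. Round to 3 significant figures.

k = Gd⁴/(8D³N_a) = (74.7×10³)(4.2⁴)/(8·45.0³·8) = 3.9857 N/mm
W = mg = 0.83 × 9.81 = 8.1423 N
½kδ² − Wδ − Wh = 0 → δ = (W + √(W² + 2kWh))/k
δ = (8.1423 + √(66.297 + 17134.9))/3.9857 = (8.1423 + 131.15)/3.9857 = 34.949 mm

34.9 mm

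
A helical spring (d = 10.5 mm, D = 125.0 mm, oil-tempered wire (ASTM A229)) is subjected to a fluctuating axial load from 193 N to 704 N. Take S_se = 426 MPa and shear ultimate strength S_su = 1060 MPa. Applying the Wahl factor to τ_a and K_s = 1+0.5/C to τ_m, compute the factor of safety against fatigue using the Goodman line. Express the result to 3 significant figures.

3.27

C = D/d = 125.0/10.5 = 11.9048; K_W = (4C−1)/(4C−4)+0.615/C = 1.1204; K_s = 1+0.5/C = 1.0420
F_a = (F_max−F_min)/2 = 255.5 N; F_m = (F_max+F_min)/2 = 448.5 N
τ_a = K_W·8F_aD/(πd³) = 1.1204 × 70.254 = 78.716 MPa
τ_m = K_s·8F_mD/(πd³) = 1.0420 × 123.32 = 128.5 MPa
Goodman: 1/n_f = τ_a/S_se + τ_m/S_su = 78.716/426 + 128.5/1060 = 0.18478 + 0.12123 = 0.30601
n_f = 1/0.30601 = 3.268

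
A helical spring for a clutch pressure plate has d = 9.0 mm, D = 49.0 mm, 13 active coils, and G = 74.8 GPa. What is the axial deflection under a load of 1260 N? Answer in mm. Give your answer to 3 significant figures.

k = Gd⁴/(8D³N_a) = (74.8×10³)(9.0⁴)/(8·49.0³·13) = 40.11 N/mm
δ = F/k = 1260 / 40.11 = 31.414 mm

31.4 mm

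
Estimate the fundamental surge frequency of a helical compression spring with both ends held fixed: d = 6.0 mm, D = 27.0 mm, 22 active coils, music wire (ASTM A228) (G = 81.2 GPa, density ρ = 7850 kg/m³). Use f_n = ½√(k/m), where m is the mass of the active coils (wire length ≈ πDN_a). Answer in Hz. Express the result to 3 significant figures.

135 Hz

k = Gd⁴/(8D³N_a) = (81.2×10³)(6.0⁴)/(8·27.0³·22) = 30.378 N/mm = 30378 N/m
Wire length L = πDN_a = π·27.0·22 = 1866.1 mm
m = ρ·(πd²/4)·L = 7850 × 28.274×10⁻⁶ m² × 1.8661 m = 0.41419 kg
f_n = ½√(k/m) = 0.5·√(30378/0.41419) = 0.5·√(73343) = 135.41 Hz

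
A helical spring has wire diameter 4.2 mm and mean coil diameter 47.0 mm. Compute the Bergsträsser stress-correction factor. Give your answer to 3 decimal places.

1.120

C = D/d = 47.0/4.2 = 11.1905
K_B = (4C+2)/(4C−3) = 46.762/41.762 = 1.1197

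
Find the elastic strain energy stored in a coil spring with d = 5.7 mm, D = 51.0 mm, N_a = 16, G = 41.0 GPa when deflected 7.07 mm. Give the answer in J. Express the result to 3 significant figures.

0.0637 J

k = Gd⁴/(8D³N_a) = (41.0×10³)(5.7⁴)/(8·51.0³·16) = 2.549 N/mm
U = ½kδ² = 0.5 × 2.549 × 7.07² = 63.705 N·mm = 0.063705 J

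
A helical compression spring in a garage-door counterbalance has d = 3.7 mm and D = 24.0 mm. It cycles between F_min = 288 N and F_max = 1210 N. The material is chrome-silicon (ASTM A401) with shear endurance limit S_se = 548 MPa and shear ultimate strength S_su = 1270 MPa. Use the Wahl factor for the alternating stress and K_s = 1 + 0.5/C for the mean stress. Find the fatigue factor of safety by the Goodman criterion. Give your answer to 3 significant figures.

0.496

C = D/d = 24.0/3.7 = 6.4865; K_W = (4C−1)/(4C−4)+0.615/C = 1.2315; K_s = 1+0.5/C = 1.0771
F_a = (F_max−F_min)/2 = 461 N; F_m = (F_max+F_min)/2 = 749 N
τ_a = K_W·8F_aD/(πd³) = 1.2315 × 556.22 = 684.99 MPa
τ_m = K_s·8F_mD/(πd³) = 1.0771 × 903.71 = 973.37 MPa
Goodman: 1/n_f = τ_a/S_se + τ_m/S_su = 684.99/548 + 973.37/1270 = 1.24999 + 0.76643 = 2.0164
n_f = 1/2.0164 = 0.4959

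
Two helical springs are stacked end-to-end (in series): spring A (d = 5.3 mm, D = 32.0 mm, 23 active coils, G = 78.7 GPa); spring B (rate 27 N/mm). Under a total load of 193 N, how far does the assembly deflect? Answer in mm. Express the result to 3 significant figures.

k_A = Gd⁴/(8D³N_a) = (78.7×10³)(5.3⁴)/(8·32.0³·23) = 10.299 N/mm
Series: 1/k_eq = 1/10.299 + 1/27 = 0.13413; k_eq = 7.4554 N/mm
δ = F/k_eq = 193/7.4554 = 25.887 mm

25.9 mm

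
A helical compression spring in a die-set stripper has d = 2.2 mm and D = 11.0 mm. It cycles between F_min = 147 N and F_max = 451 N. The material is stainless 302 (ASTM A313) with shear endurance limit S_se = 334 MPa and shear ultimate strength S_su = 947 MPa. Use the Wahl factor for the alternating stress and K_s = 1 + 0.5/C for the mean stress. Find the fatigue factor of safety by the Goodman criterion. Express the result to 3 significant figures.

0.403

C = D/d = 11.0/2.2 = 5.0000; K_W = (4C−1)/(4C−4)+0.615/C = 1.3105; K_s = 1+0.5/C = 1.1000
F_a = (F_max−F_min)/2 = 152 N; F_m = (F_max+F_min)/2 = 299 N
τ_a = K_W·8F_aD/(πd³) = 1.3105 × 399.86 = 524.02 MPa
τ_m = K_s·8F_mD/(πd³) = 1.1000 × 786.57 = 865.22 MPa
Goodman: 1/n_f = τ_a/S_se + τ_m/S_su = 524.02/334 + 865.22/947 = 1.56891 + 0.91365 = 2.4826
n_f = 1/2.4826 = 0.4028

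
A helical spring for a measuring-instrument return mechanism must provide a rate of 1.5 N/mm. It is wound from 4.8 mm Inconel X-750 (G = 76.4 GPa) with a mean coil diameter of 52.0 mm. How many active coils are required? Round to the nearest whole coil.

24

N_a = Gd⁴/(8D³k) = (76.4×10³ × 4.8⁴)/(8 × 52.0³ × 1.5)
    = 4.05563e+07 / 1.6873e+06 = 24.04 → 24 coils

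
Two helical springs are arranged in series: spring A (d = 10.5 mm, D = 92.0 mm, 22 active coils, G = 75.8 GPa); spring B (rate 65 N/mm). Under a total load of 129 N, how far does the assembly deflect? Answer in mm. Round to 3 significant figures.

21.2 mm

k_A = Gd⁴/(8D³N_a) = (75.8×10³)(10.5⁴)/(8·92.0³·22) = 6.7228 N/mm
Series: 1/k_eq = 1/6.7228 + 1/65 = 0.16413; k_eq = 6.0927 N/mm
δ = F/k_eq = 129/6.0927 = 21.173 mm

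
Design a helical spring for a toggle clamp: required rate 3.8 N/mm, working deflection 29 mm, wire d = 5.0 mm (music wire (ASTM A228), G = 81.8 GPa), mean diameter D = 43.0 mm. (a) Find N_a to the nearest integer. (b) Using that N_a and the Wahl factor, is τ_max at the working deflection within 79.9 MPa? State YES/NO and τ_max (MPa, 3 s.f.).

(a) 21 coils; (b) NO, τ_max = 114 MPa

N_a = Gd⁴/(8D³k) = (81.8×10³)(5.0⁴)/(8·43.0³·3.8) = 21.15 → N_a = 21
Actual rate k = Gd⁴/(8D³·21) = 3.8275 N/mm
Working load F = kδ = 3.8275·29 = 111 N
C = 43.0/5.0 = 8.6000; K_W = (4C−1)/(4C−4)+0.615/C = 1.1702
τ_max = K_W·8FD/(πd³) = 1.1702·97.233 = 113.78 MPa
τ_max > 79.9 MPa → exceeds allowable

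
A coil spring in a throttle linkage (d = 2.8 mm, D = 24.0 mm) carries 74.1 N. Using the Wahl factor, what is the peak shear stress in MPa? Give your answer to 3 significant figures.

242 MPa

Spring index C = D/d = 24.0/2.8 = 8.5714
K_W = (4C−1)/(4C−4) + 0.615/C = 33.286/30.286 + 0.0717 = 1.1708
τ₀ = 8FD/(πd³) = 8·74.1·24.0/(π·2.8³) = 14227.2/68.964 = 206.3 MPa
τ_max = K·τ₀ = 1.1708 × 206.3 = 241.54 MPa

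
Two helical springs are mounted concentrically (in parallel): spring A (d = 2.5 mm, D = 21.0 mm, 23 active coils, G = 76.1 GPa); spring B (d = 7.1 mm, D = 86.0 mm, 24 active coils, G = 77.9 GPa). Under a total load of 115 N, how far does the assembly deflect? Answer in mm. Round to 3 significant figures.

34.2 mm

k_A = Gd⁴/(8D³N_a) = (76.1×10³)(2.5⁴)/(8·21.0³·23) = 1.7445 N/mm
k_B = Gd⁴/(8D³N_a) = (77.9×10³)(7.1⁴)/(8·86.0³·24) = 1.621 N/mm
Parallel: k_eq = 1.7445 + 1.621 = 3.3655 N/mm
δ = F/k_eq = 115/3.3655 = 34.171 mm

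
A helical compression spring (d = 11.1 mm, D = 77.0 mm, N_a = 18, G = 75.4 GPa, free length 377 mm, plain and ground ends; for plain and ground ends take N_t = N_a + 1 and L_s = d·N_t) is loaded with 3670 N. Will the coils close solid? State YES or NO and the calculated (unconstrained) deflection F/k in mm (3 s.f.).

k = Gd⁴/(8D³N_a) = (75.4×10³)(11.1⁴)/(8·77.0³·18) = 17.411 N/mm
N_t = 19; L_s = 11.1·19 = 210.9 mm; δ_solid = L₀ − L_s = 377 − 210.9 = 166.1 mm
δ = F/k = 3670/17.411 = 210.78 mm
δ ≥ δ_solid → spring goes solid

YES, δ = 211 mm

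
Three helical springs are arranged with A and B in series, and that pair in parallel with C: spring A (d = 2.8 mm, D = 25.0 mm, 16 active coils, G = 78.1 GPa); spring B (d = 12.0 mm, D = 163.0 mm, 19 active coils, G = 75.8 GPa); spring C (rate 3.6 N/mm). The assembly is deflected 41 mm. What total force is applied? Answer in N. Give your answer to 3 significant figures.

k_A = Gd⁴/(8D³N_a) = (78.1×10³)(2.8⁴)/(8·25.0³·16) = 2.4002 N/mm
k_B = Gd⁴/(8D³N_a) = (75.8×10³)(12.0⁴)/(8·163.0³·19) = 2.3877 N/mm
Springs A,B series: k_AB = 1/(1/2.4002+1/2.3877) = 1.197 N/mm; parallel with C: k_eq = 1.197+3.6 = 4.797 N/mm
F = k_eq·δ = 4.797·41 = 196.68 N

197 N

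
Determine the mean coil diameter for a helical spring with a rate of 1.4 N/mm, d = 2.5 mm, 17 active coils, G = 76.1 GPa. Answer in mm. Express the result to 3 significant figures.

D = (Gd⁴/(8N_a·k))^(1/3) = (76.1×10³·2.5⁴/(8·17·1.4))^(1/3)
  = (15612.7)^(1/3) = 24.9934 mm

25.0 mm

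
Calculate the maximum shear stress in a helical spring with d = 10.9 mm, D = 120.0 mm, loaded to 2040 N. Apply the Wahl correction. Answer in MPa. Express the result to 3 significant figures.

Spring index C = D/d = 120.0/10.9 = 11.0092
K_W = (4C−1)/(4C−4) + 0.615/C = 43.037/40.037 + 0.0559 = 1.1308
τ₀ = 8FD/(πd³) = 8·2040·120.0/(π·10.9³) = 1.9584e+06/4068.5 = 481.36 MPa
τ_max = K·τ₀ = 1.1308 × 481.36 = 544.32 MPa

544 MPa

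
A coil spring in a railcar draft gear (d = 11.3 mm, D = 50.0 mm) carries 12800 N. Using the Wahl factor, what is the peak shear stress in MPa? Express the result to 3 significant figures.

Spring index C = D/d = 50.0/11.3 = 4.4248
K_W = (4C−1)/(4C−4) + 0.615/C = 16.699/13.699 + 0.1390 = 1.3580
τ₀ = 8FD/(πd³) = 8·12800·50.0/(π·11.3³) = 5.12e+06/4533 = 1129.5 MPa
τ_max = K·τ₀ = 1.3580 × 1129.5 = 1533.8 MPa

1530 MPa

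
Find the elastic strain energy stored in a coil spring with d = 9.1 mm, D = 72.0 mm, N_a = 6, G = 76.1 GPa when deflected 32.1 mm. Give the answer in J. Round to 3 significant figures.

k = Gd⁴/(8D³N_a) = (76.1×10³)(9.1⁴)/(8·72.0³·6) = 29.128 N/mm
U = ½kδ² = 0.5 × 29.128 × 32.1² = 15007 N·mm = 15.007 J

15.0 J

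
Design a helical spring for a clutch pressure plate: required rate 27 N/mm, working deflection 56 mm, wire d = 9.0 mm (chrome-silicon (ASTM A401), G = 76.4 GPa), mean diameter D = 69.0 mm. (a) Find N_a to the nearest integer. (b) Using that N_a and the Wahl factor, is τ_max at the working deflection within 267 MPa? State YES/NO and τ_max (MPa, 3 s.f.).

(a) 7 coils; (b) NO, τ_max = 439 MPa

N_a = Gd⁴/(8D³k) = (76.4×10³)(9.0⁴)/(8·69.0³·27) = 7.064 → N_a = 7
Actual rate k = Gd⁴/(8D³·7) = 27.248 N/mm
Working load F = kδ = 27.248·56 = 1525.9 N
C = 69.0/9.0 = 7.6667; K_W = (4C−1)/(4C−4)+0.615/C = 1.1927
τ_max = K_W·8FD/(πd³) = 1.1927·367.77 = 438.65 MPa
τ_max > 267 MPa → exceeds allowable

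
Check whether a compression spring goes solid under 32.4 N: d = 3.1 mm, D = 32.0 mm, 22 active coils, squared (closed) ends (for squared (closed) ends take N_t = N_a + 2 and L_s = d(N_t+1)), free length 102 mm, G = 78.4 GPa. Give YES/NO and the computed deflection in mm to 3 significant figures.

k = Gd⁴/(8D³N_a) = (78.4×10³)(3.1⁴)/(8·32.0³·22) = 1.2555 N/mm
N_t = 24; L_s = 3.1·25 = 77.5 mm; δ_solid = L₀ − L_s = 102 − 77.5 = 24.5 mm
δ = F/k = 32.4/1.2555 = 25.807 mm
δ ≥ δ_solid → spring goes solid

YES, δ = 25.8 mm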